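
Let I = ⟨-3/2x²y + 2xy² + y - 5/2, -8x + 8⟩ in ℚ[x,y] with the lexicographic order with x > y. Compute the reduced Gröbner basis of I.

G = {x - 1, y² - ¼y - 5/4}

Buchberger's algorithm terminates because the ascending chain of leading-term ideals stabilizes.

f_1 = -3/2x²y + 2xy² + y - 5/2, LT = x²y.
f_2 = -8x + 8, LT = x.

S(f_1,f_2): lcm = x²y. S = -4/3xy² + xy - ⅔y + 5/3.
  leading term xy²: subtract (⅙y²)·f_2 from -4/3xy² + xy - ⅔y + 5/3 → xy - 4/3y² - ⅔y + 5/3
  leading term xy: subtract (-⅛y)·f_2 from xy - 4/3y² - ⅔y + 5/3 → -4/3y² + ⅓y + 5/3
  leading term y²: no divisor's leading term divides it; move -4/3y² to the remainder.
  leading term y: no divisor's leading term divides it; move ⅓y to the remainder.
  leading term 1: no divisor's leading term divides it; move 5/3 to the remainder.
  remainder -4/3y² + ⅓y + 5/3 ≠ 0; add g_3 = -4/3y² + ⅓y + 5/3 to the basis.

The other S-polynomials (S(f_1,g_3), S(f_2,g_3)) all reduce to 0 modulo the current basis, so we have a Gröbner basis.
Inter-reduce: drop elements whose leading term is divisible by another's, tail-reduce, and make monic.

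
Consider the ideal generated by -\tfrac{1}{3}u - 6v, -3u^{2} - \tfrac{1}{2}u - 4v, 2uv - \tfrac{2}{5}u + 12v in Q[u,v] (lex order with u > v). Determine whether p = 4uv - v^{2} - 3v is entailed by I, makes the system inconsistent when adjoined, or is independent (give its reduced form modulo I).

First compute the reduced Gröbner basis of I by Buchberger's algorithm.
f_1 = -\tfrac{1}{3}u - 6v, LT = u.
f_2 = -3u^{2} - \tfrac{1}{2}u - 4v, LT = u^{2}.
f_3 = 2uv - \tfrac{2}{5}u + 12v, LT = uv.

S(f_1,f_2): lcm = u^{2}. S = 18uv - \tfrac{1}{6}u - \tfrac{4}{3}v.
  reduce S modulo (f_1, f_2, f_3):
  remainder -324v^{2} + \tfrac{5}{3}v ≠ 0; add h_4 = -324v^{2} + \tfrac{5}{3}v to the basis.

S(f_1,f_3): lcm = uv. S = \tfrac{1}{5}u + 18v^{2} - 6v.
  reduce S modulo (f_1, f_2, f_3, h_4):
  remainder -\tfrac{2567}{270}v ≠ 0; add h_5 = -\tfrac{2567}{270}v to the basis.

The other S-polynomials (S(f_2,f_3), S(f_1,h_4), S(f_2,h_4), S(f_3,h_4), S(f_1,h_5), S(f_2,h_5), S(f_3,h_5), S(h_4,h_5)) all reduce to 0 modulo the current basis, so we have a Gröbner basis.
Inter-reduce: drop elements whose leading term is divisible by another's, tail-reduce, and make monic.
Reduced Gröbner basis: {u, v}.
Label its elements g_1 = u, g_2 = v.

Reduce p = 4uv - v^{2} - 3v modulo G:
  leading term uv: subtract (4v)·g_1 from 4uv - v^{2} - 3v → -v^{2} - 3v
  leading term v^{2}: subtract (-v)·g_2 from -v^{2} - 3v → -3v
  leading term v: subtract (-3)·g_2 from -3v → 0
  normal form = 0.
Since the normal form is 0, p ∈ I.

4uv - v^{2} - 3v lies in I (it reduces to 0).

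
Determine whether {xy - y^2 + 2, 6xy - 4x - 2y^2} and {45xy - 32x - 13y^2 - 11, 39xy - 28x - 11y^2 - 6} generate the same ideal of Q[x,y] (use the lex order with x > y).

No, the ideals differ.

Equality of ideals is decidable: compute both reduced Gröbner bases (unique for the ordering) and check whether they agree.
Buchberger on the first generating set:
f_1 = xy - y^2 + 2, LT = xy.
f_2 = 6xy - 4x - 2y^2, LT = xy.

S(f_1,f_2): lcm = xy. S = 2/3x - 2/3y^2 + 2.
  reduce S modulo (f_1, f_2):
  remainder 2/3x - 2/3y^2 + 2 ≠ 0; add g_3 = 2/3x - 2/3y^2 + 2 to the basis.

S(f_1,g_3): lcm = xy. S = y^3 - y^2 - 3y + 2.
  reduce S modulo (f_1, f_2, g_3):
  remainder y^3 - y^2 - 3y + 2 ≠ 0; add g_4 = y^3 - y^2 - 3y + 2 to the basis.

The other S-polynomials (S(f_2,g_3), S(f_1,g_4), S(f_2,g_4), S(g_3,g_4)) all reduce to 0 modulo the current basis, so we have a Gröbner basis.
Inter-reduce: drop elements whose leading term is divisible by another's, tail-reduce, and make monic.
Reduced Gröbner basis: {x - y^2 + 3, y^3 - y^2 - 3y + 2}.

Buchberger on the second generating set:
h_1 = 45xy - 32x - 13y^2 - 11, LT = xy.
h_2 = 39xy - 28x - 11y^2 - 6, LT = xy.

S(h_1,h_2): lcm = xy. S = 4/585x - 4/585y^2 - 53/585.
  reduce S modulo (h_1, h_2):
  remainder 4/585x - 4/585y^2 - 53/585 ≠ 0; add k_3 = 4/585x - 4/585y^2 - 53/585 to the basis.

S(h_1,k_3): lcm = xy. S = -32/45x + y^3 - 13/45y^2 + 53/4y - 11/45.
  reduce S modulo (h_1, h_2, k_3):
  remainder y^3 - y^2 + 53/4y - 29/3 ≠ 0; add k_4 = y^3 - y^2 + 53/4y - 29/3 to the basis.

The other S-polynomials (S(h_2,k_3), S(h_1,k_4), S(h_2,k_4), S(k_3,k_4)) all reduce to 0 modulo the current basis, so we have a Gröbner basis.
Inter-reduce: drop elements whose leading term is divisible by another's, tail-reduce, and make monic.
Reduced Gröbner basis: {x - y^2 - 53/4, y^3 - y^2 + 53/4y - 29/3}.

The bases are distinct; the ideals are different.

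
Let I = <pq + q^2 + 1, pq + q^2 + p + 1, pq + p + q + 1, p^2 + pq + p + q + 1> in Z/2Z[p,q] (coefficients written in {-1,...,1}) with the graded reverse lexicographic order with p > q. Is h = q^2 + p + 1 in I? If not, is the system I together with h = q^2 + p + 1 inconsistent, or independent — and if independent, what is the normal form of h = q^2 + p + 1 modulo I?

q^2 + p + 1 lies in I (it reduces to 0).

First compute the reduced Gröbner basis of I by Buchberger's algorithm.
f_1 = pq + q^2 + 1, LT = pq.
f_2 = pq + q^2 + p + 1, LT = pq.
f_3 = pq + p + q + 1, LT = pq.
f_4 = p^2 + pq + p + q + 1, LT = p^2.

S(f_1,f_2): lcm = pq. S = p.
  leading term p: no divisor's leading term divides it; move p to the remainder.
  remainder p ≠ 0; add k_5 = p to the basis.

S(f_1,f_3): lcm = pq. S = q^2 + p + q.
  leading term q^2: no divisor's leading term divides it; move q^2 to the remainder.
  leading term p: subtract (1)·k_5 from p + q → q
  leading term q: no divisor's leading term divides it; move q to the remainder.
  remainder q^2 + q ≠ 0; add k_6 = q^2 + q to the basis.

S(f_1,f_4): lcm = p^2q. S = pq + q^2 + p + q.
  leading term pq: subtract (1)·f_1 from pq + q^2 + p + q → p + q + 1
  leading term p: subtract (1)·k_5 from p + q + 1 → q + 1
  leading term q: no divisor's leading term divides it; move q to the remainder.
  leading term 1: no divisor's leading term divides it; move 1 to the remainder.
  remainder q + 1 ≠ 0; add k_7 = q + 1 to the basis.

The other S-polynomials (S(f_2,f_3), S(f_2,f_4), S(f_3,f_4), S(f_1,k_5), S(f_2,k_5), S(f_3,k_5), S(f_4,k_5), S(f_1,k_6), S(f_2,k_6), S(f_3,k_6), S(f_4,k_6), S(k_5,k_6), S(f_1,k_7), S(f_2,k_7), S(f_3,k_7), S(f_4,k_7), S(k_5,k_7), S(k_6,k_7)) all reduce to 0 modulo the current basis, so we have a Gröbner basis.
Inter-reduce: drop elements whose leading term is divisible by another's, tail-reduce, and make monic.
Reduced Gröbner basis: {p, q + 1}.
Label its elements g_1 = p, g_2 = q + 1.

Reduce h = q^2 + p + 1 modulo G:
  leading term q^2: subtract (q)·g_2 from q^2 + p + 1 → p + q + 1
  leading term p: subtract (1)·g_1 from p + q + 1 → q + 1
  leading term q: subtract (1)·g_2 from q + 1 → 0
  normal form = 0.
Since the normal form is 0, h ∈ I.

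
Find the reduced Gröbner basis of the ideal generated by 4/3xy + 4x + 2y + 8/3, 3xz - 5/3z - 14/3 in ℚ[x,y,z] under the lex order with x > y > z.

f_1 = 4/3xy + 4x + 2y + 8/3, LT = xy.
f_2 = 3xz - 5/3z - 14/3, LT = xz.

S(f_1,f_2): lcm = xyz. S = 3xz + 37/18yz + 14/9y + 2z.
  reduce S modulo (f_1, f_2):
  remainder 37/18yz + 14/9y + 11/3z + 14/3 ≠ 0; add g_3 = 37/18yz + 14/9y + 11/3z + 14/3 to the basis.

The other S-polynomials (S(f_1,g_3), S(f_2,g_3)) all reduce to 0 modulo the current basis, so we have a Gröbner basis.

G = {xy + 3x + 3/2y + 2, xz - 5/9z - 14/9, yz + 28/37y + 66/37z + 84/37}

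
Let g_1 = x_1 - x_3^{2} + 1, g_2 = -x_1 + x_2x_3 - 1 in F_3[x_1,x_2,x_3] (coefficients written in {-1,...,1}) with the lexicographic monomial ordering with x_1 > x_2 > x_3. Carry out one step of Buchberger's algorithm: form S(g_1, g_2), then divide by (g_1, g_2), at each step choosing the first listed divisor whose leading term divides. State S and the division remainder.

lcm(LM(g_1), LM(g_2)) = x_1.
S = (lcm/LT(g_1))·g_1 − (lcm/LT(g_2))·g_2 = x_2x_3 - x_3^{2}.
Reduce S modulo (g_1, g_2) in that order:
  leading term x_2x_3: no divisor's leading term divides it; move x_2x_3 to the remainder.
  leading term x_3^{2}: no divisor's leading term divides it; move -x_3^{2} to the remainder.
The remainder x_2x_3 - x_3^{2} is nonzero, so it would be added as the next basis element.

S(g_1, g_2) = x_2x_3 - x_3^{2}; remainder on division = x_2x_3 - x_3^{2}.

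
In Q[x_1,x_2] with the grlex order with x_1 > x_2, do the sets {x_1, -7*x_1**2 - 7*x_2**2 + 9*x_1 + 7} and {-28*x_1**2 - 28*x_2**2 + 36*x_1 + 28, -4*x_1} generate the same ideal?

Since reduced Gröbner bases are canonical representatives of ideals under a given ordering, it suffices to compute and compare them.
Buchberger on the first generating set:
f_1 = x_1, LT = x_1.
f_2 = -7*x_1**2 - 7*x_2**2 + 9*x_1 + 7, LT = x_1**2.

S(f_1,f_2): lcm = x_1**2. S = -x_2**2 + 9/7*x_1 + 1.
  leading term x_2**2: no divisor's leading term divides it; move -x_2**2 to the remainder.
  leading term x_1: subtract (9/7)·f_1 from 9/7*x_1 + 1 → 1
  leading term 1: no divisor's leading term divides it; move 1 to the remainder.
  remainder -x_2**2 + 1 ≠ 0; add g_3 = -x_2**2 + 1 to the basis.

S(f_1,g_3): leading monomials are coprime, so the S-polynomial reduces to 0 (Buchberger's first criterion).
S(f_2,g_3): leading monomials are coprime, so the S-polynomial reduces to 0 (Buchberger's first criterion).
Every S-polynomial of the final basis reduces to 0, so we have a Gröbner basis.
Inter-reduce: drop elements whose leading term is divisible by another's, tail-reduce, and make monic.
Reduced Gröbner basis: {x_2**2 - 1, x_1}.

Buchberger on the second generating set:
h_1 = -28*x_1**2 - 28*x_2**2 + 36*x_1 + 28, LT = x_1**2.
h_2 = -4*x_1, LT = x_1.

S(h_1,h_2): lcm = x_1**2. S = x_2**2 - 9/7*x_1 - 1.
  leading term x_2**2: no divisor's leading term divides it; move x_2**2 to the remainder.
  leading term x_1: subtract (9/28)·h_2 from -9/7*x_1 - 1 → -1
  leading term 1: no divisor's leading term divides it; move -1 to the remainder.
  remainder x_2**2 - 1 ≠ 0; add k_3 = x_2**2 - 1 to the basis.

S(h_1,k_3): leading monomials are coprime, so the S-polynomial reduces to 0 (Buchberger's first criterion).
S(h_2,k_3): leading monomials are coprime, so the S-polynomial reduces to 0 (Buchberger's first criterion).
Every S-polynomial of the final basis reduces to 0, so we have a Gröbner basis.
Inter-reduce: drop elements whose leading term is divisible by another's, tail-reduce, and make monic.
Reduced Gröbner basis: {x_2**2 - 1, x_1}.

These coincide, so the ideals are equal.
The choice of monomial ordering does not affect the verdict — as long as both bases are computed under the same ordering, their equality decides ideal equality.

Yes, the ideals are equal.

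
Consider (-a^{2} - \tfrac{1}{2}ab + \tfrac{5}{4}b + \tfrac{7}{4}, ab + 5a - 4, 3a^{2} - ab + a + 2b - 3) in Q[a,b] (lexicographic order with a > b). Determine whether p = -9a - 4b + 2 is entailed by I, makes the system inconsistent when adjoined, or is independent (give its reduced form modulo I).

First compute the reduced Gröbner basis of I by Buchberger's algorithm.
f_1 = -a^{2} - \tfrac{1}{2}ab + \tfrac{5}{4}b + \tfrac{7}{4}, LT = a^{2}.
f_2 = ab + 5a - 4, LT = ab.
f_3 = 3a^{2} - ab + a + 2b - 3, LT = a^{2}.

S(f_1,f_2): lcm = a^{2}b. S = -5a^{2} + \tfrac{1}{2}ab^{2} + 4a - \tfrac{5}{4}b^{2} - \tfrac{7}{4}b.
  reduce S modulo (f_1, f_2, f_3):
  remainder 4a - \tfrac{5}{4}b^{2} - 6b - \tfrac{35}{4} ≠ 0; add h_4 = 4a - \tfrac{5}{4}b^{2} - 6b - \tfrac{35}{4} to the basis.

S(f_1,f_3): lcm = a^{2}. S = \tfrac{5}{6}ab - \tfrac{1}{3}a - \tfrac{23}{12}b - \tfrac{3}{4}.
  reduce S modulo (f_1, f_2, f_3, h_4):
  remainder -\tfrac{45}{32}b^{2} - \tfrac{26}{3}b - \tfrac{697}{96} ≠ 0; add h_5 = -\tfrac{45}{32}b^{2} - \tfrac{26}{3}b - \tfrac{697}{96} to the basis.

S(f_2,f_3): lcm = a^{2}b. S = 5a^{2} + \tfrac{1}{3}ab^{2} - \tfrac{1}{3}ab - 4a - \tfrac{2}{3}b^{2} + b.
  reduce S modulo (f_1, f_2, f_3, h_4, h_5):
  remainder \tfrac{1949}{405}b + \tfrac{1949}{405} ≠ 0; add h_6 = \tfrac{1949}{405}b + \tfrac{1949}{405} to the basis.

The other S-polynomials (S(f_1,h_4), S(f_2,h_4), S(f_3,h_4), S(f_1,h_5), S(f_2,h_5), S(f_3,h_5), S(h_4,h_5), S(f_1,h_6), S(f_2,h_6), S(f_3,h_6), S(h_4,h_6), S(h_5,h_6)) all reduce to 0 modulo the current basis, so we have a Gröbner basis.
Inter-reduce: drop elements whose leading term is divisible by another's, tail-reduce, and make monic.
Reduced Gröbner basis: {a - 1, b + 1}.
Label its elements g_1 = a - 1, g_2 = b + 1.

Reduce p = -9a - 4b + 2 modulo G:
  leading term a: subtract (-9)·g_1 from -9a - 4b + 2 → -4b - 7
  leading term b: subtract (-4)·g_2 from -4b - 7 → -3
  leading term 1: no divisor's leading term divides it; move -3 to the remainder.
  normal form = -3.
The normal form is nonzero, so p ∉ I. Since p minus its normal form lies in I, I + (p) = I + (r) where r = -3; decide whether this ideal is the whole ring.
Here r = -3 is a nonzero constant, hence a unit: 1 ∈ I + (p), the Gröbner basis of I + (p) is {1}, and the enlarged system has no common solution — adjoining p is inconsistent.

The remainder on division by a Gröbner basis is unique — it is the normal form.

Adjoining -9a - 4b + 2 makes the ideal the whole ring: the system is inconsistent.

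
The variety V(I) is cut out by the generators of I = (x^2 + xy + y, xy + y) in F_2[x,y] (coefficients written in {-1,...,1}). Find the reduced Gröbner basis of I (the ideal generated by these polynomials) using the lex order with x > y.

G = {x^2, y}

This is the nonlinear analogue of row-reducing a linear system.

f_1 = x^2 + xy + y, LT = x^2.
f_2 = xy + y, LT = xy.

S(f_1,f_2): lcm = x^2y. S = xy^2 + xy + y^2.
  leading term xy^2: subtract (y)·f_2 from xy^2 + xy + y^2 → xy
  leading term xy: subtract (1)·f_2 from xy → y
  leading term y: no divisor's leading term divides it; move y to the remainder.
  remainder y ≠ 0; add g_3 = y to the basis.

The other S-polynomials (S(f_1,g_3), S(f_2,g_3)) all reduce to 0 modulo the current basis, so we have a Gröbner basis.
Inter-reduce: drop elements whose leading term is divisible by another's, tail-reduce, and make monic.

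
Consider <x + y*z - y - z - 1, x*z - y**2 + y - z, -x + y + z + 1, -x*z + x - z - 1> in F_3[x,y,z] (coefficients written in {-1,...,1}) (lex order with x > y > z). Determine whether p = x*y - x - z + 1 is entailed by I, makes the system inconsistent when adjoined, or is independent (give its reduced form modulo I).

x*y - x - z + 1 lies in I (it reduces to 0).

First compute the reduced Gröbner basis of I by Buchberger's algorithm.
f_1 = x + y*z - y - z - 1, LT = x.
f_2 = x*z - y**2 + y - z, LT = x*z.
f_3 = -x + y + z + 1, LT = x.
f_4 = -x*z + x - z - 1, LT = x*z.

S(f_1,f_2): lcm = x*z. S = y**2 + y*z**2 - y*z - y - z**2.
  leading term y**2: no divisor's leading term divides it; move y**2 to the remainder.
  leading term y*z**2: no divisor's leading term divides it; move y*z**2 to the remainder.
  leading term y*z: no divisor's leading term divides it; move -y*z to the remainder.
  leading term y: no divisor's leading term divides it; move -y to the remainder.
  leading term z**2: no divisor's leading term divides it; move -z**2 to the remainder.
  remainder y**2 + y*z**2 - y*z - y - z**2 ≠ 0; add h_5 = y**2 + y*z**2 - y*z - y - z**2 to the basis.

S(f_1,f_3): lcm = x. S = y*z.
  leading term y*z: no divisor's leading term divides it; move y*z to the remainder.
  remainder y*z ≠ 0; add h_6 = y*z to the basis.

S(f_1,f_4): lcm = x*z. S = x + y*z**2 - y*z - z**2 + z - 1.
  leading term x: subtract (1)·f_1 from x + y*z**2 - y*z - z**2 + z - 1 → y*z**2 + y*z + y - z**2 - z
  leading term y*z**2: subtract (z)·h_6 from y*z**2 + y*z + y - z**2 - z → y*z + y - z**2 - z
  leading term y*z: subtract (1)·h_6 from y*z + y - z**2 - z → y - z**2 - z
  leading term y: no divisor's leading term divides it; move y to the remainder.
  leading term z**2: no divisor's leading term divides it; move -z**2 to the remainder.
  leading term z: no divisor's leading term divides it; move -z to the remainder.
  remainder y - z**2 - z ≠ 0; add h_7 = y - z**2 - z to the basis.

S(f_2,h_6): lcm = x*y*z. S = -y**3 + y**2 - y*z.
  leading term y**3: subtract (-y)·h_5 from -y**3 + y**2 - y*z → y**2*z**2 - y**2*z - y*z**2 - y*z
  leading term y**2*z**2: subtract (z**2)·h_5 from y**2*z**2 - y**2*z - y*z**2 - y*z → -y**2*z - y*z**4 + y*z**3 - y*z + z**4
  leading term y**2*z: subtract (-z)·h_5 from -y**2*z - y*z**4 + y*z**3 - y*z + z**4 → -y*z**4 - y*z**3 - y*z**2 + y*z + z**4 - z**3
  leading term y*z**4: subtract (-z**3)·h_6 from -y*z**4 - y*z**3 - y*z**2 + y*z + z**4 - z**3 → -y*z**3 - y*z**2 + y*z + z**4 - z**3
  leading term y*z**3: subtract (-z**2)·h_6 from -y*z**3 - y*z**2 + y*z + z**4 - z**3 → -y*z**2 + y*z + z**4 - z**3
  leading term y*z**2: subtract (-z)·h_6 from -y*z**2 + y*z + z**4 - z**3 → y*z + z**4 - z**3
  leading term y*z: subtract (1)·h_6 from y*z + z**4 - z**3 → z**4 - z**3
  leading term z**4: no divisor's leading term divides it; move z**4 to the remainder.
  leading term z**3: no divisor's leading term divides it; move -z**3 to the remainder.
  remainder z**4 - z**3 ≠ 0; add h_8 = z**4 - z**3 to the basis.

S(f_4,h_6): lcm = x*y*z. S = -x*y + y*z + y.
  leading term x*y: subtract (-y)·f_1 from -x*y + y*z + y → y**2*z - y**2
  leading term y**2*z: subtract (z)·h_5 from y**2*z - y**2 → -y**2 - y*z**3 + y*z**2 + y*z + z**3
  leading term y**2: subtract (-1)·h_5 from -y**2 - y*z**3 + y*z**2 + y*z + z**3 → -y*z**3 - y*z**2 - y + z**3 - z**2
  leading term y*z**3: subtract (-z**2)·h_6 from -y*z**3 - y*z**2 - y + z**3 - z**2 → -y*z**2 - y + z**3 - z**2
  leading term y*z**2: subtract (-z)·h_6 from -y*z**2 - y + z**3 - z**2 → -y + z**3 - z**2
  leading term y: subtract (-1)·h_7 from -y + z**3 - z**2 → z**3 + z**2 - z
  leading term z**3: no divisor's leading term divides it; move z**3 to the remainder.
  leading term z**2: no divisor's leading term divides it; move z**2 to the remainder.
  leading term z: no divisor's leading term divides it; move -z to the remainder.
  remainder z**3 + z**2 - z ≠ 0; add h_9 = z**3 + z**2 - z to the basis.

S(h_5,h_6): lcm = y**2*z. S = y*z**3 - y*z**2 - y*z - z**3.
  leading term y*z**3: subtract (z**2)·h_6 from y*z**3 - y*z**2 - y*z - z**3 → -y*z**2 - y*z - z**3
  leading term y*z**2: subtract (-z)·h_6 from -y*z**2 - y*z - z**3 → -y*z - z**3
  leading term y*z: subtract (-1)·h_6 from -y*z - z**3 → -z**3
  leading term z**3: subtract (-1)·h_9 from -z**3 → z**2 - z
  leading term z**2: no divisor's leading term divides it; move z**2 to the remainder.
  leading term z: no divisor's leading term divides it; move -z to the remainder.
  remainder z**2 - z ≠ 0; add h_10 = z**2 - z to the basis.

S(h_6,h_7): lcm = y*z. S = z**3 + z**2.
  leading term z**3: subtract (1)·h_9 from z**3 + z**2 → z
  leading term z: no divisor's leading term divides it; move z to the remainder.
  remainder z ≠ 0; add h_11 = z to the basis.

The other S-polynomials (S(f_2,f_3), S(f_2,f_4), S(f_3,f_4), S(f_1,h_5), S(f_2,h_5), S(f_3,h_5), S(f_4,h_5), S(f_1,h_6), S(f_3,h_6), S(f_1,h_7), S(f_2,h_7), S(f_3,h_7), S(f_4,h_7), S(h_5,h_7), S(f_1,h_8), S(f_2,h_8), S(f_3,h_8), S(f_4,h_8), S(h_5,h_8), S(h_6,h_8), S(h_7,h_8), S(f_1,h_9), S(f_2,h_9), S(f_3,h_9), S(f_4,h_9), S(h_5,h_9), S(h_6,h_9), S(h_7,h_9), S(h_8,h_9), S(f_1,h_10), S(f_2,h_10), S(f_3,h_10), S(f_4,h_10), S(h_5,h_10), S(h_6,h_10), S(h_7,h_10), S(h_8,h_10), S(h_9,h_10), S(f_1,h_11), S(f_2,h_11), S(f_3,h_11), S(f_4,h_11), S(h_5,h_11), S(h_6,h_11), S(h_7,h_11), S(h_8,h_11), S(h_9,h_11), S(h_10,h_11)) all reduce to 0 modulo the current basis, so we have a Gröbner basis.
Inter-reduce: drop elements whose leading term is divisible by another's, tail-reduce, and make monic.
Reduced Gröbner basis: {x - 1, y, z}.
Label its elements g_1 = x - 1, g_2 = y, g_3 = z.

Reduce p = x*y - x - z + 1 modulo G:
  leading term x*y: subtract (y)·g_1 from x*y - x - z + 1 → -x + y - z + 1
  leading term x: subtract (-1)·g_1 from -x + y - z + 1 → y - z
  leading term y: subtract (1)·g_2 from y - z → -z
  leading term z: subtract (-1)·g_3 from -z → 0
  normal form = 0.
Since the normal form is 0, p ∈ I.

Ideal membership is decidable via reduction modulo a Gröbner basis.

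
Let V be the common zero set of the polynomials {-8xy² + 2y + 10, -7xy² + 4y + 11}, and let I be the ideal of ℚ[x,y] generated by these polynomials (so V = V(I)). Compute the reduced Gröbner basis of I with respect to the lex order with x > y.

f_1 = -8xy² + 2y + 10, LT = xy².
f_2 = -7xy² + 4y + 11, LT = xy².

S(f_1,f_2): lcm = xy². S = 9/28y + 9/28.
  leading term y: no divisor's leading term divides it; move 9/28y to the remainder.
  leading term 1: no divisor's leading term divides it; move 9/28 to the remainder.
  remainder 9/28y + 9/28 ≠ 0; add g_3 = 9/28y + 9/28 to the basis.

S(f_1,g_3): lcm = xy². S = -xy - ¼y - 5/4.
  leading term xy: subtract (-28/9x)·g_3 from -xy - ¼y - 5/4 → x - ¼y - 5/4
  leading term x: no divisor's leading term divides it; move x to the remainder.
  leading term y: subtract (-7/9)·g_3 from -¼y - 5/4 → -1
  leading term 1: no divisor's leading term divides it; move -1 to the remainder.
  remainder x - 1 ≠ 0; add g_4 = x - 1 to the basis.

The other S-polynomials (S(f_2,g_3), S(f_1,g_4), S(f_2,g_4), S(g_3,g_4)) all reduce to 0 modulo the current basis, so we have a Gröbner basis.
Inter-reduce: drop elements whose leading term is divisible by another's, tail-reduce, and make monic.

G = {x - 1, y + 1}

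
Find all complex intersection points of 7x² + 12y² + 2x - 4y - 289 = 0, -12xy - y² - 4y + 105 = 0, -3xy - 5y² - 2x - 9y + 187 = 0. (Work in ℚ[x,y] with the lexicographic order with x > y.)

{(1, 5)}

Compute a lex Gröbner basis by Buchberger's algorithm.
f_1 = 7x² + 2x + 12y² - 4y - 289, LT = x².
f_2 = -12xy - y² - 4y + 105, LT = xy.
f_3 = -3xy - 2x - 5y² - 9y + 187, LT = xy.

S(f_1,f_2): lcm = x²y. S = -1/12xy² - 1/21xy + 35/4x + 12/7y³ - 4/7y² - 289/7y.
  reduce S modulo (f_1, f_2, f_3):
  remainder 35/4x + 1735/1008y³ - 34/63y² - 42335/1008y - 5/12 ≠ 0; add h_4 = 35/4x + 1735/1008y³ - 34/63y² - 42335/1008y - 5/12 to the basis.

S(f_1,f_3): lcm = x²y. S = -⅔x² - 5/3xy² - 19/7xy + 187/3x + 12/7y³ - 4/7y² - 289/7y.
  reduce S modulo (f_1, f_2, f_3, h_4):
  remainder -193481/18522y³ + 964907/185220y² + 4533481/18522y - 85195/1764 ≠ 0; add h_5 = -193481/18522y³ + 964907/185220y² + 4533481/18522y - 85195/1764 to the basis.

S(f_2,f_3): lcm = xy. S = -⅔x - 19/12y² - 8/3y + 643/12.
  reduce S modulo (f_1, f_2, f_3, h_4, h_5):
  remainder -27148201/17413290y² - 4864924/1741329y + 20487805/386962 ≠ 0; add h_6 = -27148201/17413290y² - 4864924/1741329y + 20487805/386962 to the basis.

S(f_1,h_4): lcm = x². S = -347/1764xy³ + 136/2205xy² + 8467/1764xy + ⅓x + 12/7y² - 4/7y - 289/7.
  reduce S modulo (f_1, f_2, f_3, h_4, h_5, h_6):
  remainder 22174321127/12359202535720y - 22174321127/2471840507144 ≠ 0; add h_7 = 22174321127/12359202535720y - 22174321127/2471840507144 to the basis.

The other S-polynomials (S(f_2,h_4), S(f_3,h_4), S(f_1,h_5), S(f_2,h_5), S(f_3,h_5), S(h_4,h_5), S(f_1,h_6), S(f_2,h_6), S(f_3,h_6), S(h_4,h_6), S(h_5,h_6), S(f_1,h_7), S(f_2,h_7), S(f_3,h_7), S(h_4,h_7), S(h_5,h_7), S(h_6,h_7)) all reduce to 0 modulo the current basis, so we have a Gröbner basis.
Inter-reduce: drop elements whose leading term is divisible by another's, tail-reduce, and make monic.
Reduced Gröbner basis: {x - 1, y - 5}.

A lex Gröbner basis eliminates variables successively. Here y - 5 depends only on y, with roots {5}; lifting each root through the earlier basis elements recovers the full solutions.
  y = 5: the earlier basis element becomes x - 1 = 0, giving x = 1 — point (1, 5).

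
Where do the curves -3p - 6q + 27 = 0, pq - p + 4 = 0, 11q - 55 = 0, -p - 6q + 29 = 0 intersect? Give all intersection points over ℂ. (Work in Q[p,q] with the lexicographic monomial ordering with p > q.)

{(-1, 5)}

Compute a lex Gröbner basis by Buchberger's algorithm.
f_1 = -3p - 6q + 27, LT = p.
f_2 = pq - p + 4, LT = pq.
f_3 = 11q - 55, LT = q.
f_4 = -p - 6q + 29, LT = p.

The S-polynomials (S(f_1,f_2), S(f_1,f_3), S(f_1,f_4), S(f_2,f_3), S(f_2,f_4), S(f_3,f_4)) all reduce to 0 modulo the current basis, so we have a Gröbner basis.
Inter-reduce: drop elements whose leading term is divisible by another's, tail-reduce, and make monic.
Reduced Gröbner basis: {p + 1, q - 5}.

Elimination: the polynomial q - 5 lies in the elimination ideal for q, so q ∈ {5}. For each such q, the remaining basis elements (now univariate) give the rest of the solution.
  q = 5: the earlier basis element becomes p + 1 = 0, giving p = -1 — point (-1, 5).
Each listed point satisfies every original equation (direct substitution).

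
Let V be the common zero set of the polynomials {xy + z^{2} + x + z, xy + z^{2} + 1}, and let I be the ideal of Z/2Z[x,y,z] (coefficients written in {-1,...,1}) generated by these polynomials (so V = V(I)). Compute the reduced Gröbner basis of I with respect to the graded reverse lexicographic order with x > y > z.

G = {yz + z^{2} + y + 1, x + z + 1}

Buchberger's algorithm terminates because the ascending chain of leading-term ideals stabilizes.

f_1 = xy + z^{2} + x + z, LT = xy.
f_2 = xy + z^{2} + 1, LT = xy.

S(f_1,f_2): lcm = xy. S = x + z + 1.
  reduce S modulo (f_1, f_2):
  remainder x + z + 1 ≠ 0; add g_3 = x + z + 1 to the basis.

S(f_1,g_3): lcm = xy. S = yz + z^{2} + x + y + z.
  reduce S modulo (f_1, f_2, g_3):
  remainder yz + z^{2} + y + 1 ≠ 0; add g_4 = yz + z^{2} + y + 1 to the basis.

The other S-polynomials (S(f_2,g_3), S(f_1,g_4), S(f_2,g_4), S(g_3,g_4)) all reduce to 0 modulo the current basis, so we have a Gröbner basis.
Inter-reduce: drop elements whose leading term is divisible by another's, tail-reduce, and make monic.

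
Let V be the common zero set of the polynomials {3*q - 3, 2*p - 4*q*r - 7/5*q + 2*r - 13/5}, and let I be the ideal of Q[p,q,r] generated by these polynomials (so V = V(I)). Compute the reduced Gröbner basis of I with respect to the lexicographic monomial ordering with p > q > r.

G = {p - r - 2, q - 1}

f_1 = 3*q - 3, LT = q.
f_2 = 2*p - 4*q*r - 7/5*q + 2*r - 13/5, LT = p.

S(f_1,f_2): leading monomials are coprime, so the S-polynomial reduces to 0 (Buchberger's first criterion).
Every S-polynomial of the final basis reduces to 0, so we have a Gröbner basis.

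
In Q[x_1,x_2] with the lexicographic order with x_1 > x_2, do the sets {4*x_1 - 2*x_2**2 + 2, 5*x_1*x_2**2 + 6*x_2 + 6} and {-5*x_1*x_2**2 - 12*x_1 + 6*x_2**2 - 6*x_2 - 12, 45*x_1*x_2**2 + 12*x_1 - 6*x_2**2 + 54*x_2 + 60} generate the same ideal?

Yes, the ideals are equal.

Two ideals are equal iff their reduced Gröbner bases coincide (the reduced basis is unique for a fixed ordering).
Buchberger on the first generating set:
f_1 = 4*x_1 - 2*x_2**2 + 2, LT = x_1.
f_2 = 5*x_1*x_2**2 + 6*x_2 + 6, LT = x_1*x_2**2.

S(f_1,f_2): lcm = x_1*x_2**2. S = -1/2*x_2**4 + 1/2*x_2**2 - 6/5*x_2 - 6/5.
  leading term x_2**4: no divisor's leading term divides it; move -1/2*x_2**4 to the remainder.
  leading term x_2**2: no divisor's leading term divides it; move 1/2*x_2**2 to the remainder.
  leading term x_2: no divisor's leading term divides it; move -6/5*x_2 to the remainder.
  leading term 1: no divisor's leading term divides it; move -6/5 to the remainder.
  remainder -1/2*x_2**4 + 1/2*x_2**2 - 6/5*x_2 - 6/5 ≠ 0; add g_3 = -1/2*x_2**4 + 1/2*x_2**2 - 6/5*x_2 - 6/5 to the basis.

S(f_1,g_3): leading monomials are coprime, so the S-polynomial reduces to 0 (Buchberger's first criterion).
S(f_2,g_3): lcm = x_1*x_2**4. S = x_1*x_2**2 - 12/5*x_1*x_2 - 12/5*x_1 + 6/5*x_2**3 + 6/5*x_2**2.
  leading term x_1*x_2**2: subtract (1/4*x_2**2)·f_1 from x_1*x_2**2 - 12/5*x_1*x_2 - 12/5*x_1 + 6/5*x_2**3 + 6/5*x_2**2 → -12/5*x_1*x_2 - 12/5*x_1 + 1/2*x_2**4 + 6/5*x_2**3 + 7/10*x_2**2
  leading term x_1*x_2: subtract (-3/5*x_2)·f_1 from -12/5*x_1*x_2 - 12/5*x_1 + 1/2*x_2**4 + 6/5*x_2**3 + 7/10*x_2**2 → -12/5*x_1 + 1/2*x_2**4 + 7/10*x_2**2 + 6/5*x_2
  leading term x_1: subtract (-3/5)·f_1 from -12/5*x_1 + 1/2*x_2**4 + 7/10*x_2**2 + 6/5*x_2 → 1/2*x_2**4 - 1/2*x_2**2 + 6/5*x_2 + 6/5
  leading term x_2**4: subtract (-1)·g_3 from 1/2*x_2**4 - 1/2*x_2**2 + 6/5*x_2 + 6/5 → 0
  remainder 0.

Every S-polynomial of the final basis reduces to 0, so we have a Gröbner basis.
Inter-reduce: drop elements whose leading term is divisible by another's, tail-reduce, and make monic.
Reduced Gröbner basis: {x_1 - 1/2*x_2**2 + 1/2, x_2**4 - x_2**2 + 12/5*x_2 + 12/5}.

Buchberger on the second generating set:
h_1 = -5*x_1*x_2**2 - 12*x_1 + 6*x_2**2 - 6*x_2 - 12, LT = x_1*x_2**2.
h_2 = 45*x_1*x_2**2 + 12*x_1 - 6*x_2**2 + 54*x_2 + 60, LT = x_1*x_2**2.

S(h_1,h_2): lcm = x_1*x_2**2. S = 32/15*x_1 - 16/15*x_2**2 + 16/15.
  leading term x_1: no divisor's leading term divides it; move 32/15*x_1 to the remainder.
  leading term x_2**2: no divisor's leading term divides it; move -16/15*x_2**2 to the remainder.
  leading term 1: no divisor's leading term divides it; move 16/15 to the remainder.
  remainder 32/15*x_1 - 16/15*x_2**2 + 16/15 ≠ 0; add k_3 = 32/15*x_1 - 16/15*x_2**2 + 16/15 to the basis.

S(h_1,k_3): lcm = x_1*x_2**2. S = 12/5*x_1 + 1/2*x_2**4 - 17/10*x_2**2 + 6/5*x_2 + 12/5.
  leading term x_1: subtract (9/8)·k_3 from 12/5*x_1 + 1/2*x_2**4 - 17/10*x_2**2 + 6/5*x_2 + 12/5 → 1/2*x_2**4 - 1/2*x_2**2 + 6/5*x_2 + 6/5
  leading term x_2**4: no divisor's leading term divides it; move 1/2*x_2**4 to the remainder.
  leading term x_2**2: no divisor's leading term divides it; move -1/2*x_2**2 to the remainder.
  leading term x_2: no divisor's leading term divides it; move 6/5*x_2 to the remainder.
  leading term 1: no divisor's leading term divides it; move 6/5 to the remainder.
  remainder 1/2*x_2**4 - 1/2*x_2**2 + 6/5*x_2 + 6/5 ≠ 0; add k_4 = 1/2*x_2**4 - 1/2*x_2**2 + 6/5*x_2 + 6/5 to the basis.

S(h_2,k_3): lcm = x_1*x_2**2. S = 4/15*x_1 + 1/2*x_2**4 - 19/30*x_2**2 + 6/5*x_2 + 4/3.
  leading term x_1: subtract (1/8)·k_3 from 4/15*x_1 + 1/2*x_2**4 - 19/30*x_2**2 + 6/5*x_2 + 4/3 → 1/2*x_2**4 - 1/2*x_2**2 + 6/5*x_2 + 6/5
  leading term x_2**4: subtract (1)·k_4 from 1/2*x_2**4 - 1/2*x_2**2 + 6/5*x_2 + 6/5 → 0
  remainder 0.

S(h_1,k_4): lcm = x_1*x_2**4. S = 17/5*x_1*x_2**2 - 12/5*x_1*x_2 - 12/5*x_1 - 6/5*x_2**4 + 6/5*x_2**3 + 12/5*x_2**2.
  leading term x_1*x_2**2: subtract (-17/25)·h_1 from 17/5*x_1*x_2**2 - 12/5*x_1*x_2 - 12/5*x_1 - 6/5*x_2**4 + 6/5*x_2**3 + 12/5*x_2**2 → -12/5*x_1*x_2 - 264/25*x_1 - 6/5*x_2**4 + 6/5*x_2**3 + 162/25*x_2**2 - 102/25*x_2 - 204/25
  leading term x_1*x_2: subtract (-9/8*x_2)·k_3 from -12/5*x_1*x_2 - 264/25*x_1 - 6/5*x_2**4 + 6/5*x_2**3 + 162/25*x_2**2 - 102/25*x_2 - 204/25 → -264/25*x_1 - 6/5*x_2**4 + 162/25*x_2**2 - 72/25*x_2 - 204/25
  leading term x_1: subtract (-99/20)·k_3 from -264/25*x_1 - 6/5*x_2**4 + 162/25*x_2**2 - 72/25*x_2 - 204/25 → -6/5*x_2**4 + 6/5*x_2**2 - 72/25*x_2 - 72/25
  leading term x_2**4: subtract (-12/5)·k_4 from -6/5*x_2**4 + 6/5*x_2**2 - 72/25*x_2 - 72/25 → 0
  remainder 0.

S(h_2,k_4): lcm = x_1*x_2**4. S = 19/15*x_1*x_2**2 - 12/5*x_1*x_2 - 12/5*x_1 - 2/15*x_2**4 + 6/5*x_2**3 + 4/3*x_2**2.
  leading term x_1*x_2**2: subtract (-19/75)·h_1 from 19/15*x_1*x_2**2 - 12/5*x_1*x_2 - 12/5*x_1 - 2/15*x_2**4 + 6/5*x_2**3 + 4/3*x_2**2 → -12/5*x_1*x_2 - 136/25*x_1 - 2/15*x_2**4 + 6/5*x_2**3 + 214/75*x_2**2 - 38/25*x_2 - 76/25
  leading term x_1*x_2: subtract (-9/8*x_2)·k_3 from -12/5*x_1*x_2 - 136/25*x_1 - 2/15*x_2**4 + 6/5*x_2**3 + 214/75*x_2**2 - 38/25*x_2 - 76/25 → -136/25*x_1 - 2/15*x_2**4 + 214/75*x_2**2 - 8/25*x_2 - 76/25
  leading term x_1: subtract (-51/20)·k_3 from -136/25*x_1 - 2/15*x_2**4 + 214/75*x_2**2 - 8/25*x_2 - 76/25 → -2/15*x_2**4 + 2/15*x_2**2 - 8/25*x_2 - 8/25
  leading term x_2**4: subtract (-4/15)·k_4 from -2/15*x_2**4 + 2/15*x_2**2 - 8/25*x_2 - 8/25 → 0
  remainder 0.

S(k_3,k_4): leading monomials are coprime, so the S-polynomial reduces to 0 (Buchberger's first criterion).
Every S-polynomial of the final basis reduces to 0, so we have a Gröbner basis.
Inter-reduce: drop elements whose leading term is divisible by another's, tail-reduce, and make monic.
Reduced Gröbner basis: {x_1 - 1/2*x_2**2 + 1/2, x_2**4 - x_2**2 + 12/5*x_2 + 12/5}.

Same reduced basis, so the two generating sets span the same ideal.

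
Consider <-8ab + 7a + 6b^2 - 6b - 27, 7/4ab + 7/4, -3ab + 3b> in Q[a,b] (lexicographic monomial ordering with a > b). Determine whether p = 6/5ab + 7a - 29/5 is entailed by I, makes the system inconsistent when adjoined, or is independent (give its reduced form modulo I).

First compute the reduced Gröbner basis of I by Buchberger's algorithm.
f_1 = -8ab + 7a + 6b^2 - 6b - 27, LT = ab.
f_2 = 7/4ab + 7/4, LT = ab.
f_3 = -3ab + 3b, LT = ab.

S(f_1,f_2): lcm = ab. S = -7/8a - 3/4b^2 + 3/4b + 19/8.
  reduce S modulo (f_1, f_2, f_3):
  remainder -7/8a - 3/4b^2 + 3/4b + 19/8 ≠ 0; add h_4 = -7/8a - 3/4b^2 + 3/4b + 19/8 to the basis.

S(f_1,f_3): lcm = ab. S = -7/8a - 3/4b^2 + 7/4b + 27/8.
  reduce S modulo (f_1, f_2, f_3, h_4):
  remainder b + 1 ≠ 0; add h_5 = b + 1 to the basis.

The other S-polynomials (S(f_2,f_3), S(f_1,h_4), S(f_2,h_4), S(f_3,h_4), S(f_1,h_5), S(f_2,h_5), S(f_3,h_5), S(h_4,h_5)) all reduce to 0 modulo the current basis, so we have a Gröbner basis.
Inter-reduce: drop elements whose leading term is divisible by another's, tail-reduce, and make monic.
Reduced Gröbner basis: {a - 1, b + 1}.
Label its elements g_1 = a - 1, g_2 = b + 1.

Reduce p = 6/5ab + 7a - 29/5 modulo G:
  leading term ab: subtract (6/5b)·g_1 from 6/5ab + 7a - 29/5 → 7a + 6/5b - 29/5
  leading term a: subtract (7)·g_1 from 7a + 6/5b - 29/5 → 6/5b + 6/5
  leading term b: subtract (6/5)·g_2 from 6/5b + 6/5 → 0
  normal form = 0.
Since the normal form is 0, p ∈ I.

6/5ab + 7a - 29/5 lies in I (it reduces to 0).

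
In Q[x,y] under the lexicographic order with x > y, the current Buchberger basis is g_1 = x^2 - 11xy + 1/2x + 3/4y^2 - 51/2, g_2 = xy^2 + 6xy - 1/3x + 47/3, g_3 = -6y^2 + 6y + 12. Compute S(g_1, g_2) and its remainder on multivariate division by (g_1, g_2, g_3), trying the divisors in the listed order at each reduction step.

lcm(LM(g_1), LM(g_2)) = x^2y^2.
S = (lcm/LT(g_1))·g_1 − (lcm/LT(g_2))·g_2 = -6x^2y + 1/3x^2 - 11xy^3 + 1/2xy^2 - 47/3x + 3/4y^4 - 51/2y^2.
Reduce S modulo (g_1, g_2, g_3) in that order:
  leading term x^2y: subtract (-6y)·g_1 from -6x^2y + 1/3x^2 - 11xy^3 + 1/2xy^2 - 47/3x + 3/4y^4 - 51/2y^2 → 1/3x^2 - 11xy^3 - 131/2xy^2 + 3xy - 47/3x + 3/4y^4 + 9/2y^3 - 51/2y^2 - 153y
  leading term x^2: subtract (1/3)·g_1 from 1/3x^2 - 11xy^3 - 131/2xy^2 + 3xy - 47/3x + 3/4y^4 + 9/2y^3 - 51/2y^2 - 153y → -11xy^3 - 131/2xy^2 + 20/3xy - 95/6x + 3/4y^4 + 9/2y^3 - 103/4y^2 - 153y + 17/2
  leading term xy^3: subtract (-11y)·g_2 from -11xy^3 - 131/2xy^2 + 20/3xy - 95/6x + 3/4y^4 + 9/2y^3 - 103/4y^2 - 153y + 17/2 → 1/2xy^2 + 3xy - 95/6x + 3/4y^4 + 9/2y^3 - 103/4y^2 + 58/3y + 17/2
  leading term xy^2: subtract (1/2)·g_2 from 1/2xy^2 + 3xy - 95/6x + 3/4y^4 + 9/2y^3 - 103/4y^2 + 58/3y + 17/2 → -47/3x + 3/4y^4 + 9/2y^3 - 103/4y^2 + 58/3y + 2/3
  leading term x: no divisor's leading term divides it; move -47/3x to the remainder.
  leading term y^4: subtract (-1/8y^2)·g_3 from 3/4y^4 + 9/2y^3 - 103/4y^2 + 58/3y + 2/3 → 21/4y^3 - 97/4y^2 + 58/3y + 2/3
  leading term y^3: subtract (-7/8y)·g_3 from 21/4y^3 - 97/4y^2 + 58/3y + 2/3 → -19y^2 + 179/6y + 2/3
  leading term y^2: subtract (19/6)·g_3 from -19y^2 + 179/6y + 2/3 → 65/6y - 112/3
  leading term y: no divisor's leading term divides it; move 65/6y to the remainder.
  leading term 1: no divisor's leading term divides it; move -112/3 to the remainder.
The remainder -47/3x + 65/6y - 112/3 is nonzero, so it would be added as the next basis element.

S(g_1, g_2) = -6x^2y + 1/3x^2 - 11xy^3 + 1/2xy^2 - 47/3x + 3/4y^4 - 51/2y^2; remainder on division = -47/3x + 65/6y - 112/3.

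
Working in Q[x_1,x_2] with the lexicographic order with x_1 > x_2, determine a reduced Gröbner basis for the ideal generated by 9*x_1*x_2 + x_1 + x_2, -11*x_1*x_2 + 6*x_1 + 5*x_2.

f_1 = 9*x_1*x_2 + x_1 + x_2, LT = x_1*x_2.
f_2 = -11*x_1*x_2 + 6*x_1 + 5*x_2, LT = x_1*x_2.

S(f_1,f_2): lcm = x_1*x_2. S = 65/99*x_1 + 56/99*x_2.
  leading term x_1: no divisor's leading term divides it; move 65/99*x_1 to the remainder.
  leading term x_2: no divisor's leading term divides it; move 56/99*x_2 to the remainder.
  remainder 65/99*x_1 + 56/99*x_2 ≠ 0; add g_3 = 65/99*x_1 + 56/99*x_2 to the basis.

S(f_1,g_3): lcm = x_1*x_2. S = 1/9*x_1 - 56/65*x_2**2 + 1/9*x_2.
  leading term x_1: subtract (11/65)·g_3 from 1/9*x_1 - 56/65*x_2**2 + 1/9*x_2 → -56/65*x_2**2 + 1/65*x_2
  leading term x_2**2: no divisor's leading term divides it; move -56/65*x_2**2 to the remainder.
  leading term x_2: no divisor's leading term divides it; move 1/65*x_2 to the remainder.
  remainder -56/65*x_2**2 + 1/65*x_2 ≠ 0; add g_4 = -56/65*x_2**2 + 1/65*x_2 to the basis.

The other S-polynomials (S(f_2,g_3), S(f_1,g_4), S(f_2,g_4), S(g_3,g_4)) all reduce to 0 modulo the current basis, so we have a Gröbner basis.
Inter-reduce: drop elements whose leading term is divisible by another's, tail-reduce, and make monic.

G = {x_1 + 56/65*x_2, x_2**2 - 1/56*x_2}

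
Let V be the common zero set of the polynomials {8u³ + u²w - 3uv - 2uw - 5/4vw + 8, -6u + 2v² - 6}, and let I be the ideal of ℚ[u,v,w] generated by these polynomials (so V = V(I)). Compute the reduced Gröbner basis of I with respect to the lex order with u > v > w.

G = {u - ⅓v² + 1, v⁶ + ⅜v⁴w - 9v⁴ - 27/8v³ - 9/2v²w + 27v² - 135/32vw + 81/8v + 81/8w}

f_1 = 8u³ + u²w - 3uv - 2uw - 5/4vw + 8, LT = u³.
f_2 = -6u + 2v² - 6, LT = u.

S(f_1,f_2): lcm = u³. S = ⅓u²v² + ⅛u²w - u² - ⅜uv - ¼uw - 5/32vw + 1.
  reduce S modulo (f_1, f_2):
  remainder 1/27v⁶ + 1/72v⁴w - ⅓v⁴ - ⅛v³ - ⅙v²w + v² - 5/32vw + ⅜v + ⅜w ≠ 0; add g_3 = 1/27v⁶ + 1/72v⁴w - ⅓v⁴ - ⅛v³ - ⅙v²w + v² - 5/32vw + ⅜v + ⅜w to the basis.

The other S-polynomials (S(f_1,g_3), S(f_2,g_3)) all reduce to 0 modulo the current basis, so we have a Gröbner basis.
Inter-reduce: drop elements whose leading term is divisible by another's, tail-reduce, and make monic.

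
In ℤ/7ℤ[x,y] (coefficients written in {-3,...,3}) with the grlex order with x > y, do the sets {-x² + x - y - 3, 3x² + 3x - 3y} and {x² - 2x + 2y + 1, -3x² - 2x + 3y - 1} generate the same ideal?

No, the ideals differ.

Equality of ideals is decidable: compute both reduced Gröbner bases (unique for the ordering) and check whether they agree.
Buchberger on the first generating set:
f_1 = -x² + x - y - 3, LT = x².
f_2 = 3x² + 3x - 3y, LT = x².

S(f_1,f_2): lcm = x². S = -2x + 2y + 3.
  leading term x: no divisor's leading term divides it; move -2x to the remainder.
  leading term y: no divisor's leading term divides it; move 2y to the remainder.
  leading term 1: no divisor's leading term divides it; move 3 to the remainder.
  remainder -2x + 2y + 3 ≠ 0; add g_3 = -2x + 2y + 3 to the basis.

S(f_1,g_3): lcm = x². S = xy - 3x + y + 3.
  leading term xy: subtract (3y)·g_3 from xy - 3x + y + 3 → y² - 3x - y + 3
  leading term y²: no divisor's leading term divides it; move y² to the remainder.
  leading term x: subtract (-2)·g_3 from -3x - y + 3 → 3y + 2
  leading term y: no divisor's leading term divides it; move 3y to the remainder.
  leading term 1: no divisor's leading term divides it; move 2 to the remainder.
  remainder y² + 3y + 2 ≠ 0; add g_4 = y² + 3y + 2 to the basis.

The other S-polynomials (S(f_2,g_3), S(f_1,g_4), S(f_2,g_4), S(g_3,g_4)) all reduce to 0 modulo the current basis, so we have a Gröbner basis.
Inter-reduce: drop elements whose leading term is divisible by another's, tail-reduce, and make monic.
Reduced Gröbner basis: {y² + 3y + 2, x - y + 2}.

Buchberger on the second generating set:
h_1 = x² - 2x + 2y + 1, LT = x².
h_2 = -3x² - 2x + 3y - 1, LT = x².

S(h_1,h_2): lcm = x². S = 2x + 3y + 3.
  leading term x: no divisor's leading term divides it; move 2x to the remainder.
  leading term y: no divisor's leading term divides it; move 3y to the remainder.
  leading term 1: no divisor's leading term divides it; move 3 to the remainder.
  remainder 2x + 3y + 3 ≠ 0; add k_3 = 2x + 3y + 3 to the basis.

S(h_1,k_3): lcm = x². S = 2xy + 2y + 1.
  leading term xy: subtract (y)·k_3 from 2xy + 2y + 1 → -3y² - y + 1
  leading term y²: no divisor's leading term divides it; move -3y² to the remainder.
  leading term y: no divisor's leading term divides it; move -y to the remainder.
  leading term 1: no divisor's leading term divides it; move 1 to the remainder.
  remainder -3y² - y + 1 ≠ 0; add k_4 = -3y² - y + 1 to the basis.

The other S-polynomials (S(h_2,k_3), S(h_1,k_4), S(h_2,k_4), S(k_3,k_4)) all reduce to 0 modulo the current basis, so we have a Gröbner basis.
Inter-reduce: drop elements whose leading term is divisible by another's, tail-reduce, and make monic.
Reduced Gröbner basis: {y² - 2y + 2, x - 2y - 2}.

The bases are distinct; the ideals are different.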